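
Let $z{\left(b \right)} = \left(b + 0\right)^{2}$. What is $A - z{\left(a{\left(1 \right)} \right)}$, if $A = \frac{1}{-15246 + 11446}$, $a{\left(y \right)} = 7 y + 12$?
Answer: $- \frac{1371801}{3800} \approx -361.0$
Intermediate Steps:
$a{\left(y \right)} = 12 + 7 y$
$z{\left(b \right)} = b^{2}$
$A = - \frac{1}{3800}$ ($A = \frac{1}{-3800} = - \frac{1}{3800} \approx -0.00026316$)
$A - z{\left(a{\left(1 \right)} \right)} = - \frac{1}{3800} - \left(12 + 7 \cdot 1\right)^{2} = - \frac{1}{3800} - \left(12 + 7\right)^{2} = - \frac{1}{3800} - 19^{2} = - \frac{1}{3800} - 361 = - \frac{1371801}{3800}$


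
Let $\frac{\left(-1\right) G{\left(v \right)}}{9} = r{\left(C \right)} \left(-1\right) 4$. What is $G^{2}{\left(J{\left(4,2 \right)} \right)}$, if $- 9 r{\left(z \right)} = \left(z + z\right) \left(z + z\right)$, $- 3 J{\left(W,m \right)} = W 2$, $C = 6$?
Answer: $331776$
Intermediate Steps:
$J{\left(W,m \right)} = - \frac{2 W}{3}$ ($J{\left(W,m \right)} = - \frac{W 2}{3} = - \frac{2 W}{3}$)
$r{\left(z \right)} = - \frac{4 z^{2}}{9}$ ($r{\left(z \right)} = - \frac{\left(z + z\right) \left(z + z\right)}{9} = - \frac{2 z 2 z}{9} = - \frac{4 z^{2}}{9}$)
$G{\left(v \right)} = -576$ ($G{\left(v \right)} = - 9 - \frac{4 \cdot 6^{2}}{9} \left(-1\right) 4 = - 9 \left(- \frac{4}{9}\right) 36 \left(-1\right) 4 = - 9 \left(-16\right) \left(-1\right) 4 = - 9 \cdot 16 \cdot 4 = \left(-9\right) 64 = -576$)
$G^{2}{\left(J{\left(4,2 \right)} \right)} = \left(-576\right)^{2} = 331776$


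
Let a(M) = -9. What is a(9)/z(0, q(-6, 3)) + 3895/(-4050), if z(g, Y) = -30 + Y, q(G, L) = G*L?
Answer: -5017/6480 ≈ -0.77423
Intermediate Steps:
a(9)/z(0, q(-6, 3)) + 3895/(-4050) = -9/(-30 - 6*3) + 3895/(-4050) = -9/(-30 - 18) + 3895*(-1/4050) = -9/(-48) - 779/810 = -9*(-1/48) - 779/810 = 3/16 - 779/810 = -5017/6480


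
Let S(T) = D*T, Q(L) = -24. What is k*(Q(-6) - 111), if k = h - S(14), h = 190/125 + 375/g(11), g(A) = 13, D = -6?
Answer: -1003563/65 ≈ -15439.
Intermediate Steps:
h = 9869/325 (h = 190/125 + 375/13 = 190*(1/125) + 375*(1/13) = 38/25 + 375/13 = 9869/325 ≈ 30.366)
S(T) = -6*T
k = 37169/325 (k = 9869/325 - (-6)*14 = 9869/325 - 1*(-84) = 9869/325 + 84 = 37169/325 ≈ 114.37)
k*(Q(-6) - 111) = 37169*(-24 - 111)/325 = (37169/325)*(-135) = -1003563/65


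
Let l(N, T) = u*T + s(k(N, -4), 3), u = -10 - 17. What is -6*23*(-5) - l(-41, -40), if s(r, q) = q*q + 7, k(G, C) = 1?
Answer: -406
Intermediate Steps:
s(r, q) = 7 + q² (s(r, q) = q² + 7 = 7 + q²)
u = -27
l(N, T) = 16 - 27*T (l(N, T) = -27*T + (7 + 3²) = -27*T + (7 + 9) = -27*T + 16 = 16 - 27*T)
-6*23*(-5) - l(-41, -40) = -6*23*(-5) - (16 - 27*(-40)) = -138*(-5) - (16 + 1080) = 690 - 1*1096 = 690 - 1096 = -406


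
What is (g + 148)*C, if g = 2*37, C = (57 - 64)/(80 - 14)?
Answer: -259/11 ≈ -23.545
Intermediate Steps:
C = -7/66 ≈ -0.10606
g = 74
(g + 148)*C = (74 + 148)*(-7/66) = 222*(-7/66) = -259/11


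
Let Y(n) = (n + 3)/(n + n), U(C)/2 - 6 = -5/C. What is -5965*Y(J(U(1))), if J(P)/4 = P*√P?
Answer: -5965/2 - 17895*√2/32 ≈ -3773.4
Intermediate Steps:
U(C) = 12 - 10/C (U(C) = 12 + 2*(-5/C) = 12 - 10/C)
J(P) = 4*P^(3/2) (J(P) = 4*(P*√P) = 4*P^(3/2))
Y(n) = (3 + n)/(2*n) (Y(n) = (3 + n)/((2*n)) = (3 + n)*(1/(2*n)) = (3 + n)/(2*n))
-5965*Y(J(U(1))) = -5965*(3 + 4*(12 - 10/1)^(3/2))/(2*(4*(12 - 10/1)^(3/2))) = -5965*(3 + 4*(12 - 10*1)^(3/2))/(2*(4*(12 - 10*1)^(3/2))) = -5965*(3 + 4*(12 - 10)^(3/2))/(2*(4*(12 - 10)^(3/2))) = -5965*(3 + 4*2^(3/2))/(2*(4*2^(3/2))) = -5965*(3 + 4*(2*√2))/(2*(4*(2*√2))) = -5965*(3 + 8*√2)/(2*(8*√2)) = -5965*√2/16*(3 + 8*√2)/2 = -5965*√2*(3 + 8*√2)/32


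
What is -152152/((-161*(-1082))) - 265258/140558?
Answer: -2414094819/874481597 ≈ -2.7606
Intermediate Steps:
-152152/((-161*(-1082))) - 265258/140558 = -152152/174202 - 265258*1/140558 = -152152*1/174202 - 132629/70279 = -10868/12443 - 132629/70279 = -2414094819/874481597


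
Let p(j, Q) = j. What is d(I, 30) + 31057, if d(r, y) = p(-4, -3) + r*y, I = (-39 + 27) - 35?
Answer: 29643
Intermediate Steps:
I = -47 (I = -12 - 35 = -47)
d(r, y) = -4 + r*y
d(I, 30) + 31057 = (-4 - 47*30) + 31057 = (-4 - 1410) + 31057 = -1414 + 31057 = 29643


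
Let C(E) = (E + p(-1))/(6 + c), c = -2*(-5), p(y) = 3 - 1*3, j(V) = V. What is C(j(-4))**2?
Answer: 1/16 ≈ 0.062500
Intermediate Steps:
p(y) = 0 (p(y) = 3 - 3 = 0)
c = 10
C(E) = E/16 (C(E) = (E + 0)/(6 + 10) = E/16)
C(j(-4))**2 = ((1/16)*(-4))**2 = (-1/4)**2 = 1/16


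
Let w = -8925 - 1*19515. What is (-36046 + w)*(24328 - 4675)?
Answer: -1267343358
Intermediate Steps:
w = -28440 (w = -8925 - 19515 = -28440)
(-36046 + w)*(24328 - 4675) = (-36046 - 28440)*(24328 - 4675) = -64486*19653 = -1267343358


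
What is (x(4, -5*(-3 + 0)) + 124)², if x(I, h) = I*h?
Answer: 33856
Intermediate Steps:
(x(4, -5*(-3 + 0)) + 124)² = (4*(-5*(-3 + 0)) + 124)² = (4*(-5*(-3)) + 124)² = (4*15 + 124)² = (60 + 124)² = 184² = 33856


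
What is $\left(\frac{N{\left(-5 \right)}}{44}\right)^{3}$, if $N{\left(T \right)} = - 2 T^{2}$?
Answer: $- \frac{15625}{10648} \approx -1.4674$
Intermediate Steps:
$\left(\frac{N{\left(-5 \right)}}{44}\right)^{3} = \left(\frac{\left(-2\right) \left(-5\right)^{2}}{44}\right)^{3} = \left(\left(-2\right) 25 \cdot \frac{1}{44}\right)^{3} = \left(\left(-50\right) \frac{1}{44}\right)^{3} = \left(- \frac{25}{22}\right)^{3} = - \frac{15625}{10648}$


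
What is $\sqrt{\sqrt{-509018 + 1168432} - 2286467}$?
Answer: $\sqrt{-2286467 + \sqrt{659414}} \approx 1511.8 i$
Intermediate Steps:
$\sqrt{\sqrt{-509018 + 1168432} - 2286467} = \sqrt{\sqrt{659414} - 2286467} = \sqrt{-2286467 + \sqrt{659414}}$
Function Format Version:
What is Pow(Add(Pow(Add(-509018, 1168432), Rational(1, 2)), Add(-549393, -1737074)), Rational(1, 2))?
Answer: Pow(Add(-2286467, Pow(659414, Rational(1, 2))), Rational(1, 2)) ≈ Mul(1511.8, I)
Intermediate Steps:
Pow(Add(Pow(Add(-509018, 1168432), Rational(1, 2)), Add(-549393, -1737074)), Rational(1, 2)) = Pow(Add(Pow(659414, Rational(1, 2)), -2286467), Rational(1, 2)) = Pow(Add(-2286467, Pow(659414, Rational(1, 2))), Rational(1, 2))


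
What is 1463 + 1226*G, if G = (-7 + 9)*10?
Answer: 25983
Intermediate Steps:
G = 20 (G = 2*10 = 20)
1463 + 1226*G = 1463 + 1226*20 = 1463 + 24520 = 25983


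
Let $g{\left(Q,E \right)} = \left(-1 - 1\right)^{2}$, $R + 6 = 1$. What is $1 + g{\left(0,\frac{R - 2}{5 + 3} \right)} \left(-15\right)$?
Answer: $-59$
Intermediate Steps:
$R = -5$ ($R = -6 + 1 = -5$)
$g{\left(Q,E \right)} = 4$ ($g{\left(Q,E \right)} = \left(-2\right)^{2} = 4$)
$1 + g{\left(0,\frac{R - 2}{5 + 3} \right)} \left(-15\right) = 1 + 4 \left(-15\right) = 1 - 60 = -59$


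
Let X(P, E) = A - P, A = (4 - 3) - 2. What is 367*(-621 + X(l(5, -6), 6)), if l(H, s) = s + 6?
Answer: -228274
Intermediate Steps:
l(H, s) = 6 + s
A = -1 (A = 1 - 2 = -1)
X(P, E) = -1 - P
367*(-621 + X(l(5, -6), 6)) = 367*(-621 + (-1 - (6 - 6))) = 367*(-621 + (-1 - 1*0)) = 367*(-621 + (-1 + 0)) = 367*(-621 - 1) = 367*(-622) = -228274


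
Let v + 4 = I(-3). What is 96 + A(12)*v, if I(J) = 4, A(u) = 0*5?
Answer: 96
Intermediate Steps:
A(u) = 0
v = 0 (v = -4 + 4 = 0)
96 + A(12)*v = 96 + 0*0 = 96 + 0 = 96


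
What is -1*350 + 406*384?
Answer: 155554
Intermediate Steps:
-1*350 + 406*384 = -350 + 155904 = 155554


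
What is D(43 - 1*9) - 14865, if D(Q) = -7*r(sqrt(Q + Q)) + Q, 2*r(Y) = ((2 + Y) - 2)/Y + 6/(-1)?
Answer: -29627/2 ≈ -14814.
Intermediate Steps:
r(Y) = -5/2 (r(Y) = (((2 + Y) - 2)/Y + 6/(-1))/2 = (Y/Y + 6*(-1))/2 = (1 - 6)/2 = (1/2)*(-5) = -5/2)
D(Q) = 35/2 + Q (D(Q) = -7*(-5/2) + Q = 35/2 + Q)
D(43 - 1*9) - 14865 = (35/2 + (43 - 1*9)) - 14865 = (35/2 + (43 - 9)) - 14865 = (35/2 + 34) - 14865 = 103/2 - 14865 = -29627/2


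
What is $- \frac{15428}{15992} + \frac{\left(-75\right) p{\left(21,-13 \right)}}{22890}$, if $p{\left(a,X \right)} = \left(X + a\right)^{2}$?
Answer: $- \frac{3582571}{3050474} \approx -1.1744$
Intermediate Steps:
$- \frac{15428}{15992} + \frac{\left(-75\right) p{\left(21,-13 \right)}}{22890} = - \frac{15428}{15992} + \frac{\left(-75\right) \left(-13 + 21\right)^{2}}{22890} = \left(-15428\right) \frac{1}{15992} + - 75 \cdot 8^{2} \cdot \frac{1}{22890} = - \frac{3857}{3998} + \left(-75\right) 64 \cdot \frac{1}{22890} = - \frac{3857}{3998} - \frac{160}{763} = - \frac{3582571}{3050474}$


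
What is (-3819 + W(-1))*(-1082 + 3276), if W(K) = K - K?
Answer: -8378886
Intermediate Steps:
W(K) = 0
(-3819 + W(-1))*(-1082 + 3276) = (-3819 + 0)*(-1082 + 3276) = -3819*2194 = -8378886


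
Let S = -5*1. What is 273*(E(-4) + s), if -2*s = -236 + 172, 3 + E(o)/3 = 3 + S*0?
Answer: 8736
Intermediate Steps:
S = -5
E(o) = 0 (E(o) = -9 + 3*(3 - 5*0) = -9 + 3*(3 + 0) = -9 + 3*3 = -9 + 9 = 0)
s = 32 (s = -(-236 + 172)/2 = -½*(-64) = 32)
273*(E(-4) + s) = 273*(0 + 32) = 273*32 = 8736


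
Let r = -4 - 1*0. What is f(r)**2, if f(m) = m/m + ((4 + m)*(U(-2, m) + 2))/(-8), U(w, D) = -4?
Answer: 1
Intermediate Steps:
r = -4 (r = -4 + 0 = -4)
f(m) = 2 + m/4 (f(m) = m/m + ((4 + m)*(-4 + 2))/(-8) = 1 + ((4 + m)*(-2))*(-1/8) = 1 + (-8 - 2*m)*(-1/8) = 1 + (1 + m/4) = 2 + m/4)
f(r)**2 = (2 + (1/4)*(-4))**2 = (2 - 1)**2 = 1**2 = 1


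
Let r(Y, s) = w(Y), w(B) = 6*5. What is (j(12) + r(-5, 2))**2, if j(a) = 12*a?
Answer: 30276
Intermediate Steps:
w(B) = 30
r(Y, s) = 30
(j(12) + r(-5, 2))**2 = (12*12 + 30)**2 = (144 + 30)**2 = 174**2 = 30276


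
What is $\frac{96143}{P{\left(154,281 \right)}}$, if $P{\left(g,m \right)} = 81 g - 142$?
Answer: $\frac{96143}{12332} \approx 7.7962$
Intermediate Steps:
$P{\left(g,m \right)} = -142 + 81 g$
$\frac{96143}{P{\left(154,281 \right)}} = \frac{96143}{-142 + 81 \cdot 154} = \frac{96143}{-142 + 12474} = \frac{96143}{12332}$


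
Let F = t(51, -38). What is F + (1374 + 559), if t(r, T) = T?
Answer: 1895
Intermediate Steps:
F = -38
F + (1374 + 559) = -38 + (1374 + 559) = -38 + 1933 = 1895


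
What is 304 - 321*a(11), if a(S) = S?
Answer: -3227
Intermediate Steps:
304 - 321*a(11) = 304 - 321*11 = 304 - 3531 = -3227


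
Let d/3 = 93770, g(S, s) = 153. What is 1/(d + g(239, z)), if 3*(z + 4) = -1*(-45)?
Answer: 1/281463 ≈ 3.5529e-6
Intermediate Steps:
z = 11 (z = -4 + (-1*(-45))/3 = -4 + (⅓)*45 = -4 + 15 = 11)
d = 281310 (d = 3*93770 = 281310)
1/(d + g(239, z)) = 1/(281310 + 153) = 1/281463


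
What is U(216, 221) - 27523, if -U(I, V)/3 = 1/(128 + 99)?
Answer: -6247724/227 ≈ -27523.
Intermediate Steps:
U(I, V) = -3/227 (U(I, V) = -3/(128 + 99) = -3/227)
U(216, 221) - 27523 = -3/227 - 27523 = -6247724/227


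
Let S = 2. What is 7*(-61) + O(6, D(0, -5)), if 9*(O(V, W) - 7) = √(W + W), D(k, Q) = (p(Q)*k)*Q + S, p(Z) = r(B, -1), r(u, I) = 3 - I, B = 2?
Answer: -3778/9 ≈ -419.78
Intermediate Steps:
p(Z) = 4 (p(Z) = 3 - 1*(-1) = 3 + 1 = 4)
D(k, Q) = 2 + 4*Q*k (D(k, Q) = (4*k)*Q + 2 = 4*Q*k + 2 = 2 + 4*Q*k)
O(V, W) = 7 + √2*√W/9 (O(V, W) = 7 + √(W + W)/9 = 7 + √(2*W)/9 = 7 + (√2*√W)/9 = 7 + √2*√W/9)
7*(-61) + O(6, D(0, -5)) = 7*(-61) + (7 + √2*√(2 + 4*(-5)*0)/9) = -427 + (7 + √2*√(2 + 0)/9) = -427 + (7 + √2*√2/9) = -427 + (7 + 2/9) = -427 + 65/9 = -3778/9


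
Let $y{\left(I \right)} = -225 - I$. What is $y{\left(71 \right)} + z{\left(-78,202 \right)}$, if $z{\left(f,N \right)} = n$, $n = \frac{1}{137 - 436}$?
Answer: $- \frac{88505}{299} \approx -296.0$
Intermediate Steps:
$n = - \frac{1}{299}$ ($n = \frac{1}{-299} = - \frac{1}{299} \approx -0.0033445$)
$z{\left(f,N \right)} = - \frac{1}{299}$
$y{\left(71 \right)} + z{\left(-78,202 \right)} = \left(-225 - 71\right) - \frac{1}{299} = -296 - \frac{1}{299} = - \frac{88505}{299}$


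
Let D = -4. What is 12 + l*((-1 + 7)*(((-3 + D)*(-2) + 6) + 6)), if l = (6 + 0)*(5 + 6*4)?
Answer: 27156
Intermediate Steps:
l = 174 (l = 6*(5 + 24) = 6*29 = 174)
12 + l*((-1 + 7)*(((-3 + D)*(-2) + 6) + 6)) = 12 + 174*((-1 + 7)*(((-3 - 4)*(-2) + 6) + 6)) = 12 + 174*(6*((-7*(-2) + 6) + 6)) = 12 + 174*(6*((14 + 6) + 6)) = 12 + 174*(6*(20 + 6)) = 12 + 174*(6*26) = 12 + 174*156 = 12 + 27144 = 27156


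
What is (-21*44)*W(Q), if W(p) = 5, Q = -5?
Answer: -4620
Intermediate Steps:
(-21*44)*W(Q) = -21*44*5 = -924*5 = -4620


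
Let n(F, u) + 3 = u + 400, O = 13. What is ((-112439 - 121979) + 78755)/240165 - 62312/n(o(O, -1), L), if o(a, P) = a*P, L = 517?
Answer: -7553718731/109755405 ≈ -68.823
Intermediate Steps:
o(a, P) = P*a
n(F, u) = 397 + u (n(F, u) = -3 + (u + 400) = -3 + (400 + u) = 397 + u)
((-112439 - 121979) + 78755)/240165 - 62312/n(o(O, -1), L) = ((-112439 - 121979) + 78755)/240165 - 62312/(397 + 517) = (-234418 + 78755)*(1/240165) - 62312/914 = -155663*1/240165 - 62312*1/914 = -155663/240165 - 31156/457 = -7553718731/109755405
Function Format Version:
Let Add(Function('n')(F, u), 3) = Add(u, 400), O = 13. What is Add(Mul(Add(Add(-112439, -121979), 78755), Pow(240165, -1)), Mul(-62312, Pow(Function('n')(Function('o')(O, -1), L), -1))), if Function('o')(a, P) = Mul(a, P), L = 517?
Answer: Rational(-7553718731, 109755405) ≈ -68.823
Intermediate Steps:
Function('o')(a, P) = Mul(P, a)
Function('n')(F, u) = Add(397, u) (Function('n')(F, u) = Add(-3, Add(u, 400)) = Add(-3, Add(400, u)) = Add(397, u))
Add(Mul(Add(Add(-112439, -121979), 78755), Pow(240165, -1)), Mul(-62312, Pow(Function('n')(Function('o')(O, -1), L), -1))) = Add(Mul(Add(Add(-112439, -121979), 78755), Pow(240165, -1)), Mul(-62312, Pow(Add(397, 517), -1))) = Add(Mul(Add(-234418, 78755), Rational(1, 240165)), Mul(-62312, Pow(914, -1))) = Add(Mul(-155663, Rational(1, 240165)), Mul(-62312, Rational(1, 914))) = Add(Rational(-155663, 240165), Rational(-31156, 457)) = Rational(-7553718731, 109755405)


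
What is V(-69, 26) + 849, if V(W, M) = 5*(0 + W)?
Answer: 504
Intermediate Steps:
V(W, M) = 5*W
V(-69, 26) + 849 = 5*(-69) + 849 = -345 + 849 = 504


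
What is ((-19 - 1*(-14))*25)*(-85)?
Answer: 10625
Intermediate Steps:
((-19 - 1*(-14))*25)*(-85) = ((-19 + 14)*25)*(-85) = -5*25*(-85) = -125*(-85) = 10625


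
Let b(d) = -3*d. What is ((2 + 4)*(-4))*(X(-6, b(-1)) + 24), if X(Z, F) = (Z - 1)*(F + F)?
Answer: 432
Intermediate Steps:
X(Z, F) = 2*F*(-1 + Z) (X(Z, F) = (-1 + Z)*(2*F) = 2*F*(-1 + Z))
((2 + 4)*(-4))*(X(-6, b(-1)) + 24) = ((2 + 4)*(-4))*(2*(-3*(-1))*(-1 - 6) + 24) = (6*(-4))*(2*3*(-7) + 24) = -24*(-42 + 24) = -24*(-18) = 432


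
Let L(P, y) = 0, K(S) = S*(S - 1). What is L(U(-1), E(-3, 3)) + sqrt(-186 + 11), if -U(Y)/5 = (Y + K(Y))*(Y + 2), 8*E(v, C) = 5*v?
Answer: 5*I*sqrt(7) ≈ 13.229*I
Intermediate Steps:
E(v, C) = 5*v/8 (E(v, C) = (5*v)/8 = 5*v/8)
K(S) = S*(-1 + S)
U(Y) = -5*(2 + Y)*(Y + Y*(-1 + Y)) (U(Y) = -5*(Y + Y*(-1 + Y))*(Y + 2) = -5*(Y + Y*(-1 + Y))*(2 + Y) = -5*(2 + Y)*(Y + Y*(-1 + Y)))
L(U(-1), E(-3, 3)) + sqrt(-186 + 11) = 0 + sqrt(-186 + 11) = 0 + sqrt(-175) = 0 + 5*I*sqrt(7) = 5*I*sqrt(7)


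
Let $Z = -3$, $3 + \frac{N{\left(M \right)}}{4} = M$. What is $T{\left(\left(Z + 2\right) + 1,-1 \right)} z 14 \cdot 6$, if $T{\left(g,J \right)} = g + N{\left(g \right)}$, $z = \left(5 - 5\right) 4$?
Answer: $0$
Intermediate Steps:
$N{\left(M \right)} = -12 + 4 M$
$z = 0$ ($z = 0 \cdot 4 = 0$)
$T{\left(g,J \right)} = -12 + 5 g$ ($T{\left(g,J \right)} = g + \left(-12 + 4 g\right) = -12 + 5 g$)
$T{\left(\left(Z + 2\right) + 1,-1 \right)} z 14 \cdot 6 = \left(-12 + 5 \left(\left(-3 + 2\right) + 1\right)\right) 0 \cdot 14 \cdot 6 = \left(-12 + 5 \left(-1 + 1\right)\right) 0 \cdot 84 = \left(-12 + 5 \cdot 0\right) 0 \cdot 84 = \left(-12 + 0\right) 0 \cdot 84 = \left(-12\right) 0 \cdot 84 = 0 \cdot 84 = 0$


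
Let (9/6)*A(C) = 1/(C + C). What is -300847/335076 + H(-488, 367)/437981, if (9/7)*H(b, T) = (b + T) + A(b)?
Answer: -144712891296731/161139099868488 ≈ -0.89806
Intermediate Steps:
A(C) = 1/(3*C) (A(C) = 2/(3*(C + C)) = 2/(3*((2*C))) = 2*(1/(2*C))/3 = 1/(3*C))
H(b, T) = 7*T/9 + 7*b/9 + 7/(27*b) (H(b, T) = 7*((b + T) + 1/(3*b))/9 = 7*((T + b) + 1/(3*b))/9 = 7*(T + b + 1/(3*b))/9 = 7*T/9 + 7*b/9 + 7/(27*b))
-300847/335076 + H(-488, 367)/437981 = -300847/335076 + ((7/27)*(1 + 3*(-488)*(367 - 488))/(-488))/437981 = -300847*1/335076 + ((7/27)*(-1/488)*(1 + 3*(-488)*(-121)))*(1/437981) = -300847/335076 + ((7/27)*(-1/488)*(1 + 177144))*(1/437981) = -300847/335076 + ((7/27)*(-1/488)*177145)*(1/437981) = -300847/335076 - 1240015/13176*1/437981 = -300847/335076 - 1240015/5770837656 = -144712891296731/161139099868488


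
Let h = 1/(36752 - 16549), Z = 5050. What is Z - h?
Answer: 102025149/20203 ≈ 5050.0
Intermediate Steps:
h = 1/20203 ≈ 4.9498e-5
Z - h = 5050 - 1*1/20203 = 5050 - 1/20203 = 102025149/20203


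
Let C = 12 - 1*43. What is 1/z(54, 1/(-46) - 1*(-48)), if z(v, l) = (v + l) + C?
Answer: 46/3265 ≈ 0.014089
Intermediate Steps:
C = -31 (C = 12 - 43 = -31)
z(v, l) = -31 + l + v (z(v, l) = (v + l) - 31 = (l + v) - 31 = -31 + l + v)
1/z(54, 1/(-46) - 1*(-48)) = 1/(-31 + (1/(-46) - 1*(-48)) + 54) = 1/(-31 + (-1/46 + 48) + 54) = 1/(-31 + 2207/46 + 54) = 1/(3265/46) = 46/3265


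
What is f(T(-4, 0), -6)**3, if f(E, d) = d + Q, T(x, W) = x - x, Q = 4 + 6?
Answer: 64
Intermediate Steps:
Q = 10
T(x, W) = 0
f(E, d) = 10 + d (f(E, d) = d + 10 = 10 + d)
f(T(-4, 0), -6)**3 = (10 - 6)**3 = 4**3 = 64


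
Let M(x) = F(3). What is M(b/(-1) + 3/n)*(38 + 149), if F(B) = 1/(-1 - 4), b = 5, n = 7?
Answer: -187/5 ≈ -37.400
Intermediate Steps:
F(B) = -⅕ (F(B) = 1/(-5) = -⅕)
M(x) = -⅕
M(b/(-1) + 3/n)*(38 + 149) = -(38 + 149)/5 = -⅕*187 = -187/5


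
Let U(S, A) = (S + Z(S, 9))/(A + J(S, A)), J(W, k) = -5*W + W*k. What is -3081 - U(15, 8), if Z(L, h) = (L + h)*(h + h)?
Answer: -163740/53 ≈ -3089.4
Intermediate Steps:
Z(L, h) = 2*h*(L + h) (Z(L, h) = (L + h)*(2*h) = 2*h*(L + h))
U(S, A) = (162 + 19*S)/(A + S*(-5 + A)) (U(S, A) = (S + 2*9*(S + 9))/(A + S*(-5 + A)) = (S + 2*9*(9 + S))/(A + S*(-5 + A)) = (S + (162 + 18*S))/(A + S*(-5 + A)) = (162 + 19*S)/(A + S*(-5 + A)))
-3081 - U(15, 8) = -3081 - (162 + 19*15)/(8 + 15*(-5 + 8)) = -3081 - (162 + 285)/(8 + 15*3) = -3081 - 447/(8 + 45) = -3081 - 447/53 = -163740/53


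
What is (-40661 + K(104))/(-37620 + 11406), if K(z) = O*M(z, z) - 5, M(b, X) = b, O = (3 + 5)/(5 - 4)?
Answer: 6639/4369 ≈ 1.5196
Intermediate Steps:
O = 8 (O = 8/1 = 8*1 = 8)
K(z) = -5 + 8*z (K(z) = 8*z - 5 = -5 + 8*z)
(-40661 + K(104))/(-37620 + 11406) = (-40661 + (-5 + 8*104))/(-37620 + 11406) = (-40661 + (-5 + 832))/(-26214) = (-40661 + 827)*(-1/26214) = -39834*(-1/26214) = 6639/4369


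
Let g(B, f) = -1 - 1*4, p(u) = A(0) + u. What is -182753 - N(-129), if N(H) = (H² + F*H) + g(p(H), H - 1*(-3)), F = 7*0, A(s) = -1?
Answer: -199389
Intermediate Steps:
p(u) = -1 + u
g(B, f) = -5 (g(B, f) = -1 - 4 = -5)
F = 0
N(H) = -5 + H² (N(H) = (H² + 0*H) - 5 = (H² + 0) - 5 = H² - 5 = -5 + H²)
-182753 - N(-129) = -182753 - (-5 + (-129)²) = -182753 - (-5 + 16641) = -182753 - 1*16636 = -182753 - 16636 = -199389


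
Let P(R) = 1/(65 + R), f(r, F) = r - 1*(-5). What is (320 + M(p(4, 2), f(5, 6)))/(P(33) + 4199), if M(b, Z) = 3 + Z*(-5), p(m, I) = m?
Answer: 26754/411503 ≈ 0.065015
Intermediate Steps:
f(r, F) = 5 + r (f(r, F) = r + 5 = 5 + r)
M(b, Z) = 3 - 5*Z
(320 + M(p(4, 2), f(5, 6)))/(P(33) + 4199) = (320 + (3 - 5*(5 + 5)))/(1/(65 + 33) + 4199) = (320 + (3 - 5*10))/(1/98 + 4199) = (320 + (3 - 50))/(1/98 + 4199) = (320 - 47)/(411503/98) = 273*(98/411503) = 26754/411503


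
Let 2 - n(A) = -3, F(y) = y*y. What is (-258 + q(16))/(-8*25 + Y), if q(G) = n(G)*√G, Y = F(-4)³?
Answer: -119/1948 ≈ -0.061088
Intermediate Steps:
F(y) = y²
Y = 4096 (Y = ((-4)²)³ = 16³ = 4096)
n(A) = 5 (n(A) = 2 - 1*(-3) = 2 + 3 = 5)
q(G) = 5*√G
(-258 + q(16))/(-8*25 + Y) = (-258 + 5*√16)/(-8*25 + 4096) = (-258 + 5*4)/(-200 + 4096) = (-258 + 20)/3896 = -238*1/3896 = -119/1948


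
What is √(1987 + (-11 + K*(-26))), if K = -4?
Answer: 4*√130 ≈ 45.607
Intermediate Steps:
√(1987 + (-11 + K*(-26))) = √(1987 + (-11 - 4*(-26))) = √(1987 + (-11 + 104)) = √(1987 + 93) = √2080 = 4*√130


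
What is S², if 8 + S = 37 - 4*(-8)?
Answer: 3721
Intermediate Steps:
S = 61 (S = -8 + (37 - 4*(-8)) = -8 + (37 + 32) = -8 + 69 = 61)
S² = 61² = 3721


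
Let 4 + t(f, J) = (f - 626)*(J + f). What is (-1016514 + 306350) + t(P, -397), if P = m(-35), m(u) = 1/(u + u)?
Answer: -2261993789/4900 ≈ -4.6163e+5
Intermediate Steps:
m(u) = 1/(2*u)
P = -1/70 (P = (½)/(-35) = (½)*(-1/35) = -1/70 ≈ -0.014286)
t(f, J) = -4 + (-626 + f)*(J + f) (t(f, J) = -4 + (f - 626)*(J + f) = -4 + (-626 + f)*(J + f))
(-1016514 + 306350) + t(P, -397) = (-1016514 + 306350) + (-4 + (-1/70)² - 626*(-397) - 626*(-1/70) - 397*(-1/70)) = -710164 + (-4 + 1/4900 + 248522 + 313/35 + 397/70) = -710164 + 1217809811/4900 = -2261993789/4900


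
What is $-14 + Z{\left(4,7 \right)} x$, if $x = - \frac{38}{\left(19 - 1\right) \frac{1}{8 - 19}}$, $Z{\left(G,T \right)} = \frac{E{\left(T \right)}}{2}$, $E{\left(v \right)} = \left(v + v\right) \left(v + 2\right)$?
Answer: $1449$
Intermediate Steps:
$E{\left(v \right)} = 2 v \left(2 + v\right)$
$Z{\left(G,T \right)} = T \left(2 + T\right)$ ($Z{\left(G,T \right)} = \frac{2 T \left(2 + T\right)}{2} = 2 T \left(2 + T\right) \frac{1}{2} = T \left(2 + T\right)$)
$x = \frac{209}{9}$ ($x = - \frac{38}{18 \frac{1}{-11}} = - \frac{38}{18 \left(- \frac{1}{11}\right)} = - \frac{38}{- \frac{18}{11}} = \left(-38\right) \left(- \frac{11}{18}\right) = \frac{209}{9} \approx 23.222$)
$-14 + Z{\left(4,7 \right)} x = -14 + 7 \left(2 + 7\right) \frac{209}{9} = -14 + 7 \cdot 9 \cdot \frac{209}{9} = -14 + 63 \cdot \frac{209}{9} = -14 + 1463 = 1449$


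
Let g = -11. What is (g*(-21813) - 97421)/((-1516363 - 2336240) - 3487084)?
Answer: -142522/7339687 ≈ -0.019418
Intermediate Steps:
(g*(-21813) - 97421)/((-1516363 - 2336240) - 3487084) = (-11*(-21813) - 97421)/((-1516363 - 2336240) - 3487084) = (239943 - 97421)/(-3852603 - 3487084) = 142522/(-7339687) = 142522*(-1/7339687) = -142522/7339687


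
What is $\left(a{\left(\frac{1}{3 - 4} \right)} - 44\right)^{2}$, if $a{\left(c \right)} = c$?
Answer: $2025$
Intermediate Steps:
$\left(a{\left(\frac{1}{3 - 4} \right)} - 44\right)^{2} = \left(\frac{1}{3 - 4} - 44\right)^{2} = \left(\frac{1}{-1} - 44\right)^{2} = \left(-1 - 44\right)^{2} = \left(-45\right)^{2} = 2025$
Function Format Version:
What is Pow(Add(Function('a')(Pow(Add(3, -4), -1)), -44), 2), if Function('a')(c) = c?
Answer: 2025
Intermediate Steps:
Pow(Add(Function('a')(Pow(Add(3, -4), -1)), -44), 2) = Pow(Add(Pow(Add(3, -4), -1), -44), 2) = Pow(Add(Pow(-1, -1), -44), 2) = Pow(Add(-1, -44), 2) = Pow(-45, 2) = 2025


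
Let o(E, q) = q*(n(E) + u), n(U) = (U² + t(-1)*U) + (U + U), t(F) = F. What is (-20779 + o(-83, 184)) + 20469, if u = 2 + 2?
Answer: 1252730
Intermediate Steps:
u = 4
n(U) = U + U² (n(U) = (U² - U) + (U + U) = (U² - U) + 2*U = U + U²)
o(E, q) = q*(4 + E*(1 + E)) (o(E, q) = q*(E*(1 + E) + 4) = q*(4 + E*(1 + E)))
(-20779 + o(-83, 184)) + 20469 = (-20779 + 184*(4 - 83*(1 - 83))) + 20469 = (-20779 + 184*(4 - 83*(-82))) + 20469 = (-20779 + 184*(4 + 6806)) + 20469 = (-20779 + 184*6810) + 20469 = (-20779 + 1253040) + 20469 = 1232261 + 20469 = 1252730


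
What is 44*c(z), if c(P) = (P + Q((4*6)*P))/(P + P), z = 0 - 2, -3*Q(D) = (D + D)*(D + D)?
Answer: 33814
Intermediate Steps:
Q(D) = -4*D²/3 (Q(D) = -(D + D)*(D + D)/3 = -2*D*2*D/3 = -4*D²/3)
z = -2
c(P) = (P - 768*P²)/(2*P) (c(P) = (P - 4*576*P²/3)/(P + P) = (P - 4*576*P²/3)/((2*P)) = (P - 768*P²)*(1/(2*P)) = (P - 768*P²)/(2*P))
44*c(z) = 44*(½ - 384*(-2)) = 44*(½ + 768) = 44*(1537/2) = 33814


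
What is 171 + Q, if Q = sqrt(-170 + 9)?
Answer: 171 + I*sqrt(161) ≈ 171.0 + 12.689*I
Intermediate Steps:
Q = I*sqrt(161) (Q = sqrt(-161) = I*sqrt(161) ≈ 12.689*I)
171 + Q = 171 + I*sqrt(161)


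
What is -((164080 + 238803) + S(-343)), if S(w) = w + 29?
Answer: -402569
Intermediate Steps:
S(w) = 29 + w
-((164080 + 238803) + S(-343)) = -((164080 + 238803) + (29 - 343)) = -(402883 - 314) = -1*402569 = -402569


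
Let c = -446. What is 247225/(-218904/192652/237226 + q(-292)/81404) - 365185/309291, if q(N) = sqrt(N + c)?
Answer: -1466786754130083717817092269742755/137978361365513300824668713 - 328397451020618666270151143950*I*sqrt(82)/4015006101986865791187 ≈ -1.0631e+7 - 7.4066e+8*I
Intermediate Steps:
q(N) = sqrt(-446 + N) (q(N) = sqrt(N - 446) = sqrt(-446 + N))
247225/(-218904/192652/237226 + q(-292)/81404) - 365185/309291 = 247225/(-218904/192652/237226 + sqrt(-446 - 292)/81404) - 365185/309291 = 247225/(-218904*1/192652*(1/237226) + sqrt(-738)*(1/81404)) - 365185*1/309291 = 247225/(-54726/48163*1/237226 + (3*I*sqrt(82))*(1/81404)) - 365185/309291 = 247225/(-27363/5712757919 + 3*I*sqrt(82)/81404) - 365185/309291 = -365185/309291 + 247225/(-27363/5712757919 + 3*I*sqrt(82)/81404)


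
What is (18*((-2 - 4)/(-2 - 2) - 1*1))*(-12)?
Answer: -108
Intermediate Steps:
(18*((-2 - 4)/(-2 - 2) - 1*1))*(-12) = (18*(-6/(-4) - 1))*(-12) = (18*(-6*(-1/4) - 1))*(-12) = (18*(3/2 - 1))*(-12) = (18*(1/2))*(-12) = 9*(-12) = -108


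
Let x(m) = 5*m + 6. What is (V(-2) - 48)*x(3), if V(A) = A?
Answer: -1050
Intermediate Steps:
x(m) = 6 + 5*m
(V(-2) - 48)*x(3) = (-2 - 48)*(6 + 5*3) = -50*(6 + 15) = -50*21 = -1050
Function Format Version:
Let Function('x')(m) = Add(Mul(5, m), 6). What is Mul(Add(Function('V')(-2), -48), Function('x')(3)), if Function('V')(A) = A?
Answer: -1050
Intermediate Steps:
Function('x')(m) = Add(6, Mul(5, m))
Mul(Add(Function('V')(-2), -48), Function('x')(3)) = Mul(Add(-2, -48), Add(6, Mul(5, 3))) = Mul(-50, Add(6, 15)) = Mul(-50, 21) = -1050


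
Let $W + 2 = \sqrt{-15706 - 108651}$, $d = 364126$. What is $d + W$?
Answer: $364124 + i \sqrt{124357} \approx 3.6412 \cdot 10^{5} + 352.64 i$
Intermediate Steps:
$W = -2 + i \sqrt{124357}$ ($W = -2 + \sqrt{-15706 - 108651} = -2 + \sqrt{-124357} = -2 + i \sqrt{124357} \approx -2.0 + 352.64 i$)
$d + W = 364126 - \left(2 - i \sqrt{124357}\right) = 364124 + i \sqrt{124357}$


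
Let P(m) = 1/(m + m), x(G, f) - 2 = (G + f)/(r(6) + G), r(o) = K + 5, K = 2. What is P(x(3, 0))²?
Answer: 25/529 ≈ 0.047259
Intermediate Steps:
r(o) = 7 (r(o) = 2 + 5 = 7)
x(G, f) = 2 + (G + f)/(7 + G)
P(m) = 1/(2*m)
P(x(3, 0))² = (1/(2*(((14 + 0 + 3*3)/(7 + 3)))))² = (1/(2*(((14 + 0 + 9)/10))))² = (1/(2*(((⅒)*23))))² = (1/(2*(23/10)))² = ((½)*(10/23))² = (5/23)² = 25/529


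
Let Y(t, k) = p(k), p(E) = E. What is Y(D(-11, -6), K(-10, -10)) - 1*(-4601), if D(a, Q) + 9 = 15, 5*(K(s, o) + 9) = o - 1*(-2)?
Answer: 22952/5 ≈ 4590.4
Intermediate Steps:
K(s, o) = -43/5 + o/5 (K(s, o) = -9 + (o - 1*(-2))/5 = -9 + (o + 2)/5 = -9 + (2 + o)/5 = -9 + (⅖ + o/5) = -43/5 + o/5)
D(a, Q) = 6 (D(a, Q) = -9 + 15 = 6)
Y(t, k) = k
Y(D(-11, -6), K(-10, -10)) - 1*(-4601) = (-43/5 + (⅕)*(-10)) - 1*(-4601) = (-43/5 - 2) + 4601 = -53/5 + 4601 = 22952/5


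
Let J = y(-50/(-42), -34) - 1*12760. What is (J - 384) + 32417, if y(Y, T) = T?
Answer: 19239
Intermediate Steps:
J = -12794 (J = -34 - 1*12760 = -34 - 12760 = -12794)
(J - 384) + 32417 = (-12794 - 384) + 32417 = -13178 + 32417 = 19239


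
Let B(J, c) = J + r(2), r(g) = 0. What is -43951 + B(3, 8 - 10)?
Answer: -43948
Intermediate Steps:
B(J, c) = J (B(J, c) = J + 0 = J)
-43951 + B(3, 8 - 10) = -43951 + 3 = -43948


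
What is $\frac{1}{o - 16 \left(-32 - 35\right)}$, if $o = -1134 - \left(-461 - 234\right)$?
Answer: $\frac{1}{633} \approx 0.0015798$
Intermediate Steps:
$o = -439$ ($o = -1134 - \left(-461 - 234\right) = -1134 - -695 = -1134 + 695 = -439$)
$\frac{1}{o - 16 \left(-32 - 35\right)} = \frac{1}{-439 - 16 \left(-32 - 35\right)} = \frac{1}{-439 - -1072} = \frac{1}{-439 + 1072} = \frac{1}{633}$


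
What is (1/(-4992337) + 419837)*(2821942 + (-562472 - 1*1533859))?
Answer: 1520857283393420548/4992337 ≈ 3.0464e+11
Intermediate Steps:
(1/(-4992337) + 419837)*(2821942 + (-562472 - 1*1533859)) = (-1/4992337 + 419837)*(2821942 + (-562472 - 1533859)) = 2095967789068*(2821942 - 2096331)/4992337 = (2095967789068/4992337)*725611 = 1520857283393420548/4992337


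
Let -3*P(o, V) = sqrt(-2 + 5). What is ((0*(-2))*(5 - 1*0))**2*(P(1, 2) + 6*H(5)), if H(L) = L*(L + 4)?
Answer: 0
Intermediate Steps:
H(L) = L*(4 + L)
P(o, V) = -sqrt(3)/3 (P(o, V) = -sqrt(-2 + 5)/3 = -sqrt(3)/3)
((0*(-2))*(5 - 1*0))**2*(P(1, 2) + 6*H(5)) = ((0*(-2))*(5 - 1*0))**2*(-sqrt(3)/3 + 6*(5*(4 + 5))) = (0*(5 + 0))**2*(-sqrt(3)/3 + 6*(5*9)) = (0*5)**2*(-sqrt(3)/3 + 6*45) = 0**2*(-sqrt(3)/3 + 270) = 0*(270 - sqrt(3)/3) = 0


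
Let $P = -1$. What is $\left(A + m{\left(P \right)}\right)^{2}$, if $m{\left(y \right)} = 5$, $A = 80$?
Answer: $7225$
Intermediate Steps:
$\left(A + m{\left(P \right)}\right)^{2} = \left(80 + 5\right)^{2} = 85^{2} = 7225$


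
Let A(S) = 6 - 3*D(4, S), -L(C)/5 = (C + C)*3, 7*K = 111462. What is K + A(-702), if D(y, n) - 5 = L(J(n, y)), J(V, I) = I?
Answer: 113919/7 ≈ 16274.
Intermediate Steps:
K = 111462/7 (K = (⅐)*111462 = 111462/7 ≈ 15923.)
L(C) = -30*C (L(C) = -5*(C + C)*3 = -5*2*C*3 = -30*C)
D(y, n) = 5 - 30*y
A(S) = 351 (A(S) = 6 - 3*(5 - 30*4) = 6 - 3*(5 - 120) = 6 - 3*(-115) = 6 + 345 = 351)
K + A(-702) = 111462/7 + 351 = 113919/7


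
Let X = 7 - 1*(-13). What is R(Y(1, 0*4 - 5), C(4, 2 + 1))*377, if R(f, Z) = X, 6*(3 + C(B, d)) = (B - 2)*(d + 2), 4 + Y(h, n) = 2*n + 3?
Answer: 7540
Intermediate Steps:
Y(h, n) = -1 + 2*n (Y(h, n) = -4 + (2*n + 3) = -4 + (3 + 2*n) = -1 + 2*n)
C(B, d) = -3 + (-2 + B)*(2 + d)/6 (C(B, d) = -3 + ((B - 2)*(d + 2))/6 = -3 + ((-2 + B)*(2 + d))/6 = -3 + (-2 + B)*(2 + d)/6)
X = 20 (X = 7 + 13 = 20)
R(f, Z) = 20
R(Y(1, 0*4 - 5), C(4, 2 + 1))*377 = 20*377 = 7540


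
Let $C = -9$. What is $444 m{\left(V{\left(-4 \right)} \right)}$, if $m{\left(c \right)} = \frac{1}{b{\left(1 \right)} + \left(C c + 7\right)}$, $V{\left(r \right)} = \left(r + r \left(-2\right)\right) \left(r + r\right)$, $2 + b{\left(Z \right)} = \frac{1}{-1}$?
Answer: $\frac{111}{73} \approx 1.5205$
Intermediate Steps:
$b{\left(Z \right)} = -3$ ($b{\left(Z \right)} = -2 + \frac{1}{-1} = -2 - 1 = -3$)
$V{\left(r \right)} = - 2 r^{2}$ ($V{\left(r \right)} = \left(r - 2 r\right) 2 r = - r 2 r = - 2 r^{2}$)
$m{\left(c \right)} = \frac{1}{4 - 9 c}$ ($m{\left(c \right)} = \frac{1}{-3 - \left(-7 + 9 c\right)} = \frac{1}{4 - 9 c}$)
$444 m{\left(V{\left(-4 \right)} \right)} = 444 \left(- \frac{1}{-4 + 9 \left(- 2 \left(-4\right)^{2}\right)}\right) = 444 \left(- \frac{1}{-4 + 9 \left(\left(-2\right) 16\right)}\right) = 444 \left(- \frac{1}{-4 + 9 \left(-32\right)}\right) = 444 \left(- \frac{1}{-4 - 288}\right) = 444 \left(- \frac{1}{-292}\right) = 444 \left(\left(-1\right) \left(- \frac{1}{292}\right)\right) = 444 \cdot \frac{1}{292} = \frac{111}{73}$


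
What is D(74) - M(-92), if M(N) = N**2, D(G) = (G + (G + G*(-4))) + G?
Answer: -8538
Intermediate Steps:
D(G) = -G (D(G) = (G + (G - 4*G)) + G = (G - 3*G) + G = -2*G + G = -G)
D(74) - M(-92) = -1*74 - 1*(-92)**2 = -74 - 1*8464 = -74 - 8464 = -8538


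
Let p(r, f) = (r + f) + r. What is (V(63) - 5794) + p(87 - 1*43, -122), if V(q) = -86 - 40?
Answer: -5954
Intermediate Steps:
p(r, f) = f + 2*r (p(r, f) = (f + r) + r = f + 2*r)
V(q) = -126
(V(63) - 5794) + p(87 - 1*43, -122) = (-126 - 5794) + (-122 + 2*(87 - 1*43)) = -5920 + (-122 + 2*(87 - 43)) = -5920 + (-122 + 2*44) = -5920 + (-122 + 88) = -5920 - 34 = -5954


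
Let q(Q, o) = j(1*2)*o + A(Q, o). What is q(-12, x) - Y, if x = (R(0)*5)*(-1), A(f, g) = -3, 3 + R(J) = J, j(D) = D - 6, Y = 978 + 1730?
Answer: -2771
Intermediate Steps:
Y = 2708
j(D) = -6 + D
R(J) = -3 + J
x = 15 (x = ((-3 + 0)*5)*(-1) = -3*5*(-1) = -15*(-1) = 15)
q(Q, o) = -3 - 4*o (q(Q, o) = (-6 + 1*2)*o - 3 = (-6 + 2)*o - 3 = -4*o - 3 = -3 - 4*o)
q(-12, x) - Y = (-3 - 4*15) - 1*2708 = (-3 - 60) - 2708 = -63 - 2708 = -2771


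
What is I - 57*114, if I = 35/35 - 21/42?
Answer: -12995/2 ≈ -6497.5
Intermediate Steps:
I = ½ (I = 35*(1/35) - 21*1/42 = 1 - ½ = ½ ≈ 0.50000)
I - 57*114 = ½ - 57*114 = ½ - 6498 = -12995/2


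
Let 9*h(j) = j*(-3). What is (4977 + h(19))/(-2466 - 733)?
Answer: -14912/9597 ≈ -1.5538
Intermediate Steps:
h(j) = -j/3 (h(j) = (j*(-3))/9 = (-3*j)/9 = -j/3)
(4977 + h(19))/(-2466 - 733) = (4977 - 1/3*19)/(-2466 - 733) = (4977 - 19/3)/(-3199) = (14912/3)*(-1/3199) = -14912/9597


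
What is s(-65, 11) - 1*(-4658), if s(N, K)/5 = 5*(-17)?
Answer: 4233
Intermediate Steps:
s(N, K) = -425 (s(N, K) = 5*(5*(-17)) = 5*(-85) = -425)
s(-65, 11) - 1*(-4658) = -425 - 1*(-4658) = -425 + 4658 = 4233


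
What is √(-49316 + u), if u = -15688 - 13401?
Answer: I*√78405 ≈ 280.01*I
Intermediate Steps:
u = -29089
√(-49316 + u) = √(-49316 - 29089) = √(-78405) = I*√78405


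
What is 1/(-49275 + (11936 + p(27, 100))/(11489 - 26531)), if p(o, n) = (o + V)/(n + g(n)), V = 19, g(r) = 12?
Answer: -280784/13835854413 ≈ -2.0294e-5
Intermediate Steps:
p(o, n) = (19 + o)/(12 + n) (p(o, n) = (o + 19)/(n + 12) = (19 + o)/(12 + n))
1/(-49275 + (11936 + p(27, 100))/(11489 - 26531)) = 1/(-49275 + (11936 + (19 + 27)/(12 + 100))/(11489 - 26531)) = 1/(-49275 + (11936 + 46/112)/(-15042)) = 1/(-49275 + (11936 + (1/112)*46)*(-1/15042)) = 1/(-49275 + (11936 + 23/56)*(-1/15042)) = 1/(-49275 + (668439/56)*(-1/15042)) = 1/(-49275 - 222813/280784) = 1/(-13835854413/280784) = -280784/13835854413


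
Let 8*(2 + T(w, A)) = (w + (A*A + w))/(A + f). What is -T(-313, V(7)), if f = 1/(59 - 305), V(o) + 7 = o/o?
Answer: -30377/2954 ≈ -10.283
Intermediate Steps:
V(o) = -6 (V(o) = -7 + o/o = -7 + 1 = -6)
f = -1/246 (f = 1/(-246) = -1/246 ≈ -0.0040650)
T(w, A) = -2 + (A² + 2*w)/(8*(-1/246 + A)) (T(w, A) = -2 + ((w + (A*A + w))/(A - 1/246))/8 = -2 + ((w + (A² + w))/(-1/246 + A))/8 = -2 + ((w + (w + A²))/(-1/246 + A))/8 = -2 + ((A² + 2*w)/(-1/246 + A))/8 = -2 + (A² + 2*w)/(8*(-1/246 + A)))
-T(-313, V(7)) = -(8 - 1968*(-6) + 123*(-6)² + 246*(-313))/(4*(-1 + 246*(-6))) = -(8 + 11808 + 123*36 - 76998)/(4*(-1 - 1476)) = -(8 + 11808 + 4428 - 76998)/(4*(-1477)) = -(-1)*(-60754)/(4*1477) = -1*30377/2954 = -30377/2954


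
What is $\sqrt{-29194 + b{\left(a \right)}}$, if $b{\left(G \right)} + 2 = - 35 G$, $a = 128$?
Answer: $2 i \sqrt{8419} \approx 183.51 i$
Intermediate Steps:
$b{\left(G \right)} = -2 - 35 G$
$\sqrt{-29194 + b{\left(a \right)}} = \sqrt{-29194 - 4482} = \sqrt{-33676} = 2 i \sqrt{8419}$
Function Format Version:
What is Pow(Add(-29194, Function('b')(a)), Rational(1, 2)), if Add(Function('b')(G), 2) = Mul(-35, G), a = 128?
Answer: Mul(2, I, Pow(8419, Rational(1, 2))) ≈ Mul(183.51, I)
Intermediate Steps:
Function('b')(G) = Add(-2, Mul(-35, G))
Pow(Add(-29194, Function('b')(a)), Rational(1, 2)) = Pow(Add(-29194, Add(-2, Mul(-35, 128))), Rational(1, 2)) = Pow(Add(-29194, Add(-2, -4480)), Rational(1, 2)) = Pow(Add(-29194, -4482), Rational(1, 2)) = Pow(-33676, Rational(1, 2)) = Mul(2, I, Pow(8419, Rational(1, 2)))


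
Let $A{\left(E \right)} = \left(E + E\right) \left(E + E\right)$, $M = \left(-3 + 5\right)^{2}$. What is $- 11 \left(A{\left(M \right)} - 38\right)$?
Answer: $-286$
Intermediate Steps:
$M = 4$ ($M = 2^{2} = 4$)
$A{\left(E \right)} = 4 E^{2}$ ($A{\left(E \right)} = 2 E 2 E = 4 E^{2}$)
$- 11 \left(A{\left(M \right)} - 38\right) = - 11 \left(4 \cdot 4^{2} - 38\right) = - 11 \left(4 \cdot 16 - 38\right) = - 11 \left(64 - 38\right) = \left(-11\right) 26 = -286$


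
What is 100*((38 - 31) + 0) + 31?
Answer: 731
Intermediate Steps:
100*((38 - 31) + 0) + 31 = 100*(7 + 0) + 31 = 100*7 + 31 = 700 + 31 = 731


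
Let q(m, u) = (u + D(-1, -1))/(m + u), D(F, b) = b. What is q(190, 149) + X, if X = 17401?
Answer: 5899087/339 ≈ 17401.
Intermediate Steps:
q(m, u) = (-1 + u)/(m + u) (q(m, u) = (u - 1)/(m + u) = (-1 + u)/(m + u))
q(190, 149) + X = (-1 + 149)/(190 + 149) + 17401 = 148/339 + 17401 = 5899087/339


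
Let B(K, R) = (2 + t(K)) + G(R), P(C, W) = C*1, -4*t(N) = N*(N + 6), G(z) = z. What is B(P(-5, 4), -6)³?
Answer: -1331/64 ≈ -20.797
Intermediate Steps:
t(N) = -N*(6 + N)/4 (t(N) = -N*(N + 6)/4 = -N*(6 + N)/4)
P(C, W) = C
B(K, R) = 2 + R - K*(6 + K)/4 (B(K, R) = (2 - K*(6 + K)/4) + R = 2 + R - K*(6 + K)/4)
B(P(-5, 4), -6)³ = (2 - 6 - ¼*(-5)*(6 - 5))³ = (2 - 6 - ¼*(-5)*1)³ = (2 - 6 + 5/4)³ = (-11/4)³ = -1331/64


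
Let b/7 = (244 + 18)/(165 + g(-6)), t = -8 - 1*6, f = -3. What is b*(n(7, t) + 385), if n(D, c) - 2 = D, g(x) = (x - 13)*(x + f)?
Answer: 25807/12 ≈ 2150.6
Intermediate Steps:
t = -14 (t = -8 - 6 = -14)
g(x) = (-13 + x)*(-3 + x) (g(x) = (x - 13)*(x - 3) = (-13 + x)*(-3 + x))
b = 131/24 (b = 7*((244 + 18)/(165 + (39 + (-6)² - 16*(-6)))) = 7*(262/(165 + (39 + 36 + 96))) = 7*(262/(165 + 171)) = 7*(262/336) = 7*(262*(1/336)) = 7*(131/168) = 131/24 ≈ 5.4583)
n(D, c) = 2 + D
b*(n(7, t) + 385) = 131*((2 + 7) + 385)/24 = 131*(9 + 385)/24 = (131/24)*394 = 25807/12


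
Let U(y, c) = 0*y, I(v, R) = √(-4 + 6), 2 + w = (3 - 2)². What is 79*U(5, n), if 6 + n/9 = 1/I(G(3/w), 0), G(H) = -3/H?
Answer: 0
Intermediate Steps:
w = -1 (w = -2 + (3 - 2)² = -2 + 1² = -2 + 1 = -1)
I(v, R) = √2
n = -54 + 9*√2/2 (n = -54 + 9/(√2) = -54 + 9*(√2/2) = -54 + 9*√2/2 ≈ -47.636)
U(y, c) = 0
79*U(5, n) = 79*0 = 0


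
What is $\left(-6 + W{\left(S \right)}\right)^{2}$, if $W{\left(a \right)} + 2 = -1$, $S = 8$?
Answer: $81$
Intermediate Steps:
$W{\left(a \right)} = -3$ ($W{\left(a \right)} = -2 - 1 = -3$)
$\left(-6 + W{\left(S \right)}\right)^{2} = \left(-6 - 3\right)^{2} = \left(-9\right)^{2} = 81$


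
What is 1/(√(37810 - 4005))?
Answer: √33805/33805 ≈ 0.0054389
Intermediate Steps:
1/(√(37810 - 4005)) = 1/(√33805) = √33805/33805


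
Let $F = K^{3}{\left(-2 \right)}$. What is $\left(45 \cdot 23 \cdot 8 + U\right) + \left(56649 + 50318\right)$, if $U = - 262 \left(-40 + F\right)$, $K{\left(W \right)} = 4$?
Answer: $108959$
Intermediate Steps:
$F = 64$ ($F = 4^{3} = 64$)
$U = -6288$ ($U = - 262 \left(-40 + 64\right) = \left(-262\right) 24 = -6288$)
$\left(45 \cdot 23 \cdot 8 + U\right) + \left(56649 + 50318\right) = \left(45 \cdot 23 \cdot 8 - 6288\right) + \left(56649 + 50318\right) = \left(1035 \cdot 8 - 6288\right) + 106967 = \left(8280 - 6288\right) + 106967 = 1992 + 106967 = 108959$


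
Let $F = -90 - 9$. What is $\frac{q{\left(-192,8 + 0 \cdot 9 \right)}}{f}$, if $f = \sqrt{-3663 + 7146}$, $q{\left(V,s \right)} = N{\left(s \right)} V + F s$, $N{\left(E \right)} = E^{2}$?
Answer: $- \frac{4360 \sqrt{43}}{129} \approx -221.63$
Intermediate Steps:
$F = -99$ ($F = -90 - 9 = -99$)
$q{\left(V,s \right)} = - 99 s + V s^{2}$ ($q{\left(V,s \right)} = s^{2} V - 99 s = V s^{2} - 99 s = - 99 s + V s^{2}$)
$f = 9 \sqrt{43}$ ($f = \sqrt{3483} = 9 \sqrt{43} \approx 59.017$)
$\frac{q{\left(-192,8 + 0 \cdot 9 \right)}}{f} = \frac{\left(8 + 0 \cdot 9\right) \left(-99 - 192 \left(8 + 0 \cdot 9\right)\right)}{9 \sqrt{43}} = \left(8 + 0\right) \left(-99 - 192 \left(8 + 0\right)\right) \frac{\sqrt{43}}{387} = 8 \left(-99 - 1536\right) \frac{\sqrt{43}}{387} = 8 \left(-1635\right) \frac{\sqrt{43}}{387} = - 13080 \frac{\sqrt{43}}{387} = - \frac{4360 \sqrt{43}}{129}$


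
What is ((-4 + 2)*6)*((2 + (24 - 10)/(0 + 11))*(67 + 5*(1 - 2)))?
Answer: -26784/11 ≈ -2434.9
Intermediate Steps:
((-4 + 2)*6)*((2 + (24 - 10)/(0 + 11))*(67 + 5*(1 - 2))) = (-2*6)*((2 + 14/11)*(67 + 5*(-1))) = -12*(2 + 14*(1/11))*(67 - 5) = -12*(2 + 14/11)*62 = -432*62/11 = -12*2232/11 = -26784/11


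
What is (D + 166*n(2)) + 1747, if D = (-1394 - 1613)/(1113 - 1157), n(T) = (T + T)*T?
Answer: 138307/44 ≈ 3143.3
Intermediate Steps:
n(T) = 2*T² (n(T) = (2*T)*T = 2*T²)
D = 3007/44 (D = -3007/(-44) = -3007*(-1/44) = 3007/44 ≈ 68.341)
(D + 166*n(2)) + 1747 = (3007/44 + 166*(2*2²)) + 1747 = (3007/44 + 166*(2*4)) + 1747 = (3007/44 + 166*8) + 1747 = (3007/44 + 1328) + 1747 = 61439/44 + 1747 = 138307/44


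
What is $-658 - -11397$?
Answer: $10739$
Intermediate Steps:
$-658 - -11397 = -658 + \left(-6059 + 17456\right) = -658 + 11397 = 10739$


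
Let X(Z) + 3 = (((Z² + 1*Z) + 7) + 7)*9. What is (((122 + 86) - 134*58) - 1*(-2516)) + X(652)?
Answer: 3826879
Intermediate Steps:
X(Z) = 123 + 9*Z + 9*Z² (X(Z) = -3 + (((Z² + 1*Z) + 7) + 7)*9 = -3 + (((Z² + Z) + 7) + 7)*9 = -3 + (((Z + Z²) + 7) + 7)*9 = -3 + ((7 + Z + Z²) + 7)*9 = -3 + (14 + Z + Z²)*9 = -3 + (126 + 9*Z + 9*Z²) = 123 + 9*Z + 9*Z²)
(((122 + 86) - 134*58) - 1*(-2516)) + X(652) = (((122 + 86) - 134*58) - 1*(-2516)) + (123 + 9*652 + 9*652²) = ((208 - 7772) + 2516) + (123 + 5868 + 9*425104) = (-7564 + 2516) + (123 + 5868 + 3825936) = -5048 + 3831927 = 3826879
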